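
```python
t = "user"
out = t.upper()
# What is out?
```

Answer: 'USER'

Derivation:
Trace (tracking out):
t = 'user'  # -> t = 'user'
out = t.upper()  # -> out = 'USER'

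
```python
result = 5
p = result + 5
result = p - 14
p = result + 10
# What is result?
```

Trace (tracking result):
result = 5  # -> result = 5
p = result + 5  # -> p = 10
result = p - 14  # -> result = -4
p = result + 10  # -> p = 6

Answer: -4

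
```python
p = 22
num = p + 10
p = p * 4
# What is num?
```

Answer: 32

Derivation:
Trace (tracking num):
p = 22  # -> p = 22
num = p + 10  # -> num = 32
p = p * 4  # -> p = 88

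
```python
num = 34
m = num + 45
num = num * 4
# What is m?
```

Answer: 79

Derivation:
Trace (tracking m):
num = 34  # -> num = 34
m = num + 45  # -> m = 79
num = num * 4  # -> num = 136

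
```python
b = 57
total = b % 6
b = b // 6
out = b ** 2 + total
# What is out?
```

Answer: 84

Derivation:
Trace (tracking out):
b = 57  # -> b = 57
total = b % 6  # -> total = 3
b = b // 6  # -> b = 9
out = b ** 2 + total  # -> out = 84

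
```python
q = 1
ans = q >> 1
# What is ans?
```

Answer: 0

Derivation:
Trace (tracking ans):
q = 1  # -> q = 1
ans = q >> 1  # -> ans = 0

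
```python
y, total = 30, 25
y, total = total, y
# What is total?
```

Answer: 30

Derivation:
Trace (tracking total):
y, total = (30, 25)  # -> y = 30, total = 25
y, total = (total, y)  # -> y = 25, total = 30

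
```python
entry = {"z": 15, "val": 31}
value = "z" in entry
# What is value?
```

Answer: True

Derivation:
Trace (tracking value):
entry = {'z': 15, 'val': 31}  # -> entry = {'z': 15, 'val': 31}
value = 'z' in entry  # -> value = True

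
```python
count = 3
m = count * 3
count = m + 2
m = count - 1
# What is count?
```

Trace (tracking count):
count = 3  # -> count = 3
m = count * 3  # -> m = 9
count = m + 2  # -> count = 11
m = count - 1  # -> m = 10

Answer: 11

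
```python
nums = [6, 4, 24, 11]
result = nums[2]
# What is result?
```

Trace (tracking result):
nums = [6, 4, 24, 11]  # -> nums = [6, 4, 24, 11]
result = nums[2]  # -> result = 24

Answer: 24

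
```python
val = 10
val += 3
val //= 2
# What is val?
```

Trace (tracking val):
val = 10  # -> val = 10
val += 3  # -> val = 13
val //= 2  # -> val = 6

Answer: 6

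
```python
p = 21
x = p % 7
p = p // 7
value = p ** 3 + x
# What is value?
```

Trace (tracking value):
p = 21  # -> p = 21
x = p % 7  # -> x = 0
p = p // 7  # -> p = 3
value = p ** 3 + x  # -> value = 27

Answer: 27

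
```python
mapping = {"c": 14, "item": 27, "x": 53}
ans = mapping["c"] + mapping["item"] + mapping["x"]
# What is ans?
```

Trace (tracking ans):
mapping = {'c': 14, 'item': 27, 'x': 53}  # -> mapping = {'c': 14, 'item': 27, 'x': 53}
ans = mapping['c'] + mapping['item'] + mapping['x']  # -> ans = 94

Answer: 94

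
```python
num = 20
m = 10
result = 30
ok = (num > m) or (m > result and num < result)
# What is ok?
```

Trace (tracking ok):
num = 20  # -> num = 20
m = 10  # -> m = 10
result = 30  # -> result = 30
ok = num > m or (m > result and num < result)  # -> ok = True

Answer: True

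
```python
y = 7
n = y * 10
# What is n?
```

Answer: 70

Derivation:
Trace (tracking n):
y = 7  # -> y = 7
n = y * 10  # -> n = 70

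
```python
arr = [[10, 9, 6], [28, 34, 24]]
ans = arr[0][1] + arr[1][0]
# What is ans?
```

Answer: 37

Derivation:
Trace (tracking ans):
arr = [[10, 9, 6], [28, 34, 24]]  # -> arr = [[10, 9, 6], [28, 34, 24]]
ans = arr[0][1] + arr[1][0]  # -> ans = 37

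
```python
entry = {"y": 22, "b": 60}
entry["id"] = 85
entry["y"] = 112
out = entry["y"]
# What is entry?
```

Answer: {'y': 112, 'b': 60, 'id': 85}

Derivation:
Trace (tracking entry):
entry = {'y': 22, 'b': 60}  # -> entry = {'y': 22, 'b': 60}
entry['id'] = 85  # -> entry = {'y': 22, 'b': 60, 'id': 85}
entry['y'] = 112  # -> entry = {'y': 112, 'b': 60, 'id': 85}
out = entry['y']  # -> out = 112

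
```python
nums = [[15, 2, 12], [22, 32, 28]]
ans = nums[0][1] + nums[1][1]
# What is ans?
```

Answer: 34

Derivation:
Trace (tracking ans):
nums = [[15, 2, 12], [22, 32, 28]]  # -> nums = [[15, 2, 12], [22, 32, 28]]
ans = nums[0][1] + nums[1][1]  # -> ans = 34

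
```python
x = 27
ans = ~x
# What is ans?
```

Trace (tracking ans):
x = 27  # -> x = 27
ans = ~x  # -> ans = -28

Answer: -28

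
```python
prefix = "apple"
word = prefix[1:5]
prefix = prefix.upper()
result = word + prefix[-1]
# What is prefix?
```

Answer: 'APPLE'

Derivation:
Trace (tracking prefix):
prefix = 'apple'  # -> prefix = 'apple'
word = prefix[1:5]  # -> word = 'pple'
prefix = prefix.upper()  # -> prefix = 'APPLE'
result = word + prefix[-1]  # -> result = 'ppleE'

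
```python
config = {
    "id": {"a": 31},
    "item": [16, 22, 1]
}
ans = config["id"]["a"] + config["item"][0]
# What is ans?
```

Answer: 47

Derivation:
Trace (tracking ans):
config = {'id': {'a': 31}, 'item': [16, 22, 1]}  # -> config = {'id': {'a': 31}, 'item': [16, 22, 1]}
ans = config['id']['a'] + config['item'][0]  # -> ans = 47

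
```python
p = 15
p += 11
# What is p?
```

Answer: 26

Derivation:
Trace (tracking p):
p = 15  # -> p = 15
p += 11  # -> p = 26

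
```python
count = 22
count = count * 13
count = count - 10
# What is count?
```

Trace (tracking count):
count = 22  # -> count = 22
count = count * 13  # -> count = 286
count = count - 10  # -> count = 276

Answer: 276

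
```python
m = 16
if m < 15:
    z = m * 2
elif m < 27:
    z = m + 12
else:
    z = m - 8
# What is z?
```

Answer: 28

Derivation:
Trace (tracking z):
m = 16  # -> m = 16
if m < 15:  # condition is False
elif m < 27:  # condition is True
    z = m + 12  # -> z = 28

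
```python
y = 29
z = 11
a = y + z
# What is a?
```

Trace (tracking a):
y = 29  # -> y = 29
z = 11  # -> z = 11
a = y + z  # -> a = 40

Answer: 40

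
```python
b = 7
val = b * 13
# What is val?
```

Trace (tracking val):
b = 7  # -> b = 7
val = b * 13  # -> val = 91

Answer: 91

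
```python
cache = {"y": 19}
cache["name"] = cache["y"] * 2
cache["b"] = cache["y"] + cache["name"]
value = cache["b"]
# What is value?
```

Answer: 57

Derivation:
Trace (tracking value):
cache = {'y': 19}  # -> cache = {'y': 19}
cache['name'] = cache['y'] * 2  # -> cache = {'y': 19, 'name': 38}
cache['b'] = cache['y'] + cache['name']  # -> cache = {'y': 19, 'name': 38, 'b': 57}
value = cache['b']  # -> value = 57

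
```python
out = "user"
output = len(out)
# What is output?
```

Trace (tracking output):
out = 'user'  # -> out = 'user'
output = len(out)  # -> output = 4

Answer: 4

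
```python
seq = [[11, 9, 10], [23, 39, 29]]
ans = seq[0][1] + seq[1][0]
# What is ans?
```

Answer: 32

Derivation:
Trace (tracking ans):
seq = [[11, 9, 10], [23, 39, 29]]  # -> seq = [[11, 9, 10], [23, 39, 29]]
ans = seq[0][1] + seq[1][0]  # -> ans = 32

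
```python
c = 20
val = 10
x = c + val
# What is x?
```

Trace (tracking x):
c = 20  # -> c = 20
val = 10  # -> val = 10
x = c + val  # -> x = 30

Answer: 30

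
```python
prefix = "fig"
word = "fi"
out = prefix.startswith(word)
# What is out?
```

Answer: True

Derivation:
Trace (tracking out):
prefix = 'fig'  # -> prefix = 'fig'
word = 'fi'  # -> word = 'fi'
out = prefix.startswith(word)  # -> out = True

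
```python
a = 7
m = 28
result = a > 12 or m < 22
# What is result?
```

Answer: False

Derivation:
Trace (tracking result):
a = 7  # -> a = 7
m = 28  # -> m = 28
result = a > 12 or m < 22  # -> result = False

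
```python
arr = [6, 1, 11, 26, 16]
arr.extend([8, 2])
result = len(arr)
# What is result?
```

Answer: 7

Derivation:
Trace (tracking result):
arr = [6, 1, 11, 26, 16]  # -> arr = [6, 1, 11, 26, 16]
arr.extend([8, 2])  # -> arr = [6, 1, 11, 26, 16, 8, 2]
result = len(arr)  # -> result = 7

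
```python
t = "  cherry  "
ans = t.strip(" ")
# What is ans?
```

Trace (tracking ans):
t = '  cherry  '  # -> t = '  cherry  '
ans = t.strip(' ')  # -> ans = 'cherry'

Answer: 'cherry'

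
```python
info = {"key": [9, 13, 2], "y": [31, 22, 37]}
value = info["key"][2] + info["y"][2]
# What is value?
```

Trace (tracking value):
info = {'key': [9, 13, 2], 'y': [31, 22, 37]}  # -> info = {'key': [9, 13, 2], 'y': [31, 22, 37]}
value = info['key'][2] + info['y'][2]  # -> value = 39

Answer: 39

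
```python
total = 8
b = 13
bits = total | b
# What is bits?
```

Answer: 13

Derivation:
Trace (tracking bits):
total = 8  # -> total = 8
b = 13  # -> b = 13
bits = total | b  # -> bits = 13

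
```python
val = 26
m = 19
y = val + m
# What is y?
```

Trace (tracking y):
val = 26  # -> val = 26
m = 19  # -> m = 19
y = val + m  # -> y = 45

Answer: 45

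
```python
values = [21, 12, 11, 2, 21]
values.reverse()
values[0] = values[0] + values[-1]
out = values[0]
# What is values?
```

Trace (tracking values):
values = [21, 12, 11, 2, 21]  # -> values = [21, 12, 11, 2, 21]
values.reverse()  # -> values = [21, 2, 11, 12, 21]
values[0] = values[0] + values[-1]  # -> values = [42, 2, 11, 12, 21]
out = values[0]  # -> out = 42

Answer: [42, 2, 11, 12, 21]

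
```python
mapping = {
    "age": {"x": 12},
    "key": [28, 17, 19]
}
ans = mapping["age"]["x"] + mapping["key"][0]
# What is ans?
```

Answer: 40

Derivation:
Trace (tracking ans):
mapping = {'age': {'x': 12}, 'key': [28, 17, 19]}  # -> mapping = {'age': {'x': 12}, 'key': [28, 17, 19]}
ans = mapping['age']['x'] + mapping['key'][0]  # -> ans = 40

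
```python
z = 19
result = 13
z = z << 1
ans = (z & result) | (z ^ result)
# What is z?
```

Trace (tracking z):
z = 19  # -> z = 19
result = 13  # -> result = 13
z = z << 1  # -> z = 38
ans = z & result | z ^ result  # -> ans = 47

Answer: 38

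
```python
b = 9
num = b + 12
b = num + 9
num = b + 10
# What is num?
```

Answer: 40

Derivation:
Trace (tracking num):
b = 9  # -> b = 9
num = b + 12  # -> num = 21
b = num + 9  # -> b = 30
num = b + 10  # -> num = 40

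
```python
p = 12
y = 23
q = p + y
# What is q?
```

Trace (tracking q):
p = 12  # -> p = 12
y = 23  # -> y = 23
q = p + y  # -> q = 35

Answer: 35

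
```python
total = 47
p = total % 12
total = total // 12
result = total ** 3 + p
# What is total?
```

Answer: 3

Derivation:
Trace (tracking total):
total = 47  # -> total = 47
p = total % 12  # -> p = 11
total = total // 12  # -> total = 3
result = total ** 3 + p  # -> result = 38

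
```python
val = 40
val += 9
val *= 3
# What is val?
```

Trace (tracking val):
val = 40  # -> val = 40
val += 9  # -> val = 49
val *= 3  # -> val = 147

Answer: 147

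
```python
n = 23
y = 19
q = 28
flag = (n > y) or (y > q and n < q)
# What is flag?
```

Answer: True

Derivation:
Trace (tracking flag):
n = 23  # -> n = 23
y = 19  # -> y = 19
q = 28  # -> q = 28
flag = n > y or (y > q and n < q)  # -> flag = True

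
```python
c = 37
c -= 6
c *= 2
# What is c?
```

Answer: 62

Derivation:
Trace (tracking c):
c = 37  # -> c = 37
c -= 6  # -> c = 31
c *= 2  # -> c = 62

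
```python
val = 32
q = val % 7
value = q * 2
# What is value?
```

Trace (tracking value):
val = 32  # -> val = 32
q = val % 7  # -> q = 4
value = q * 2  # -> value = 8

Answer: 8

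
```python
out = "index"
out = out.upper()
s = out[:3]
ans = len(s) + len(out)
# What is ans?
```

Answer: 8

Derivation:
Trace (tracking ans):
out = 'index'  # -> out = 'index'
out = out.upper()  # -> out = 'INDEX'
s = out[:3]  # -> s = 'IND'
ans = len(s) + len(out)  # -> ans = 8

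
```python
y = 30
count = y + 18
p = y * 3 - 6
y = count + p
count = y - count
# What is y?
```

Trace (tracking y):
y = 30  # -> y = 30
count = y + 18  # -> count = 48
p = y * 3 - 6  # -> p = 84
y = count + p  # -> y = 132
count = y - count  # -> count = 84

Answer: 132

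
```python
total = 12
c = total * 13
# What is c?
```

Trace (tracking c):
total = 12  # -> total = 12
c = total * 13  # -> c = 156

Answer: 156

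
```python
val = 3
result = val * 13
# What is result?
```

Trace (tracking result):
val = 3  # -> val = 3
result = val * 13  # -> result = 39

Answer: 39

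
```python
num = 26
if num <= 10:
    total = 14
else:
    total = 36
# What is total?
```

Answer: 36

Derivation:
Trace (tracking total):
num = 26  # -> num = 26
if num <= 10:  # condition is False
else:
    total = 36  # -> total = 36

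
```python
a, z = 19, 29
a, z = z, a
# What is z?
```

Answer: 19

Derivation:
Trace (tracking z):
a, z = (19, 29)  # -> a = 19, z = 29
a, z = (z, a)  # -> a = 29, z = 19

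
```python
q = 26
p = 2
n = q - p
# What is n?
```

Trace (tracking n):
q = 26  # -> q = 26
p = 2  # -> p = 2
n = q - p  # -> n = 24

Answer: 24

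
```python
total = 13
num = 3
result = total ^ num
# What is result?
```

Trace (tracking result):
total = 13  # -> total = 13
num = 3  # -> num = 3
result = total ^ num  # -> result = 14

Answer: 14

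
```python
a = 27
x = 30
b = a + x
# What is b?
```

Answer: 57

Derivation:
Trace (tracking b):
a = 27  # -> a = 27
x = 30  # -> x = 30
b = a + x  # -> b = 57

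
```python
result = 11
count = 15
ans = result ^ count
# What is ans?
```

Answer: 4

Derivation:
Trace (tracking ans):
result = 11  # -> result = 11
count = 15  # -> count = 15
ans = result ^ count  # -> ans = 4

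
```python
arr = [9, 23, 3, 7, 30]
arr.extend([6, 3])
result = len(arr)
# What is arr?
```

Trace (tracking arr):
arr = [9, 23, 3, 7, 30]  # -> arr = [9, 23, 3, 7, 30]
arr.extend([6, 3])  # -> arr = [9, 23, 3, 7, 30, 6, 3]
result = len(arr)  # -> result = 7

Answer: [9, 23, 3, 7, 30, 6, 3]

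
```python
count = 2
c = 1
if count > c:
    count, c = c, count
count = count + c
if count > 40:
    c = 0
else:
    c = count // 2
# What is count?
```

Trace (tracking count):
count = 2  # -> count = 2
c = 1  # -> c = 1
if count > c:  # condition is True
    count, c = (c, count)  # -> count = 1, c = 2
count = count + c  # -> count = 3
if count > 40:  # condition is False
else:
    c = count // 2  # -> c = 1

Answer: 3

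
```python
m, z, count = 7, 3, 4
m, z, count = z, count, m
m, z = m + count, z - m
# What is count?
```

Trace (tracking count):
m, z, count = (7, 3, 4)  # -> m = 7, z = 3, count = 4
m, z, count = (z, count, m)  # -> m = 3, z = 4, count = 7
m, z = (m + count, z - m)  # -> m = 10, z = 1

Answer: 7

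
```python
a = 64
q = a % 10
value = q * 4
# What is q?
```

Trace (tracking q):
a = 64  # -> a = 64
q = a % 10  # -> q = 4
value = q * 4  # -> value = 16

Answer: 4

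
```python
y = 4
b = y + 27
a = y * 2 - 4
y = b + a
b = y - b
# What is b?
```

Answer: 4

Derivation:
Trace (tracking b):
y = 4  # -> y = 4
b = y + 27  # -> b = 31
a = y * 2 - 4  # -> a = 4
y = b + a  # -> y = 35
b = y - b  # -> b = 4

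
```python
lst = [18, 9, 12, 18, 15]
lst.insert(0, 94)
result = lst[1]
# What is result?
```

Answer: 18

Derivation:
Trace (tracking result):
lst = [18, 9, 12, 18, 15]  # -> lst = [18, 9, 12, 18, 15]
lst.insert(0, 94)  # -> lst = [94, 18, 9, 12, 18, 15]
result = lst[1]  # -> result = 18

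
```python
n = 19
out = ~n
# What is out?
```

Answer: -20

Derivation:
Trace (tracking out):
n = 19  # -> n = 19
out = ~n  # -> out = -20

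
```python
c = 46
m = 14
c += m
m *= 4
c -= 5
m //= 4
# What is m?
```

Trace (tracking m):
c = 46  # -> c = 46
m = 14  # -> m = 14
c += m  # -> c = 60
m *= 4  # -> m = 56
c -= 5  # -> c = 55
m //= 4  # -> m = 14

Answer: 14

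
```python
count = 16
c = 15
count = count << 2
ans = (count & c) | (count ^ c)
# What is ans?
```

Trace (tracking ans):
count = 16  # -> count = 16
c = 15  # -> c = 15
count = count << 2  # -> count = 64
ans = count & c | count ^ c  # -> ans = 79

Answer: 79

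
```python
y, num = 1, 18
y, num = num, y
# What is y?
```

Answer: 18

Derivation:
Trace (tracking y):
y, num = (1, 18)  # -> y = 1, num = 18
y, num = (num, y)  # -> y = 18, num = 1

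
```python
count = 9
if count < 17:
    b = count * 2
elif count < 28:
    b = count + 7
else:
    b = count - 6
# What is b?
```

Answer: 18

Derivation:
Trace (tracking b):
count = 9  # -> count = 9
if count < 17:  # condition is True
    b = count * 2  # -> b = 18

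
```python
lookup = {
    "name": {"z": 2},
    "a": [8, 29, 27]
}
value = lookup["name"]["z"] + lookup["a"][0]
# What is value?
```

Trace (tracking value):
lookup = {'name': {'z': 2}, 'a': [8, 29, 27]}  # -> lookup = {'name': {'z': 2}, 'a': [8, 29, 27]}
value = lookup['name']['z'] + lookup['a'][0]  # -> value = 10

Answer: 10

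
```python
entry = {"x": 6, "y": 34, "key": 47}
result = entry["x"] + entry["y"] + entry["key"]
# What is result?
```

Trace (tracking result):
entry = {'x': 6, 'y': 34, 'key': 47}  # -> entry = {'x': 6, 'y': 34, 'key': 47}
result = entry['x'] + entry['y'] + entry['key']  # -> result = 87

Answer: 87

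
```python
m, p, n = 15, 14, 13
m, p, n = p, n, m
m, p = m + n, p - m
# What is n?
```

Answer: 15

Derivation:
Trace (tracking n):
m, p, n = (15, 14, 13)  # -> m = 15, p = 14, n = 13
m, p, n = (p, n, m)  # -> m = 14, p = 13, n = 15
m, p = (m + n, p - m)  # -> m = 29, p = -1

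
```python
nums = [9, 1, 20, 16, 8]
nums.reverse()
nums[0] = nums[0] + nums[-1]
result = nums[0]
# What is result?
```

Answer: 17

Derivation:
Trace (tracking result):
nums = [9, 1, 20, 16, 8]  # -> nums = [9, 1, 20, 16, 8]
nums.reverse()  # -> nums = [8, 16, 20, 1, 9]
nums[0] = nums[0] + nums[-1]  # -> nums = [17, 16, 20, 1, 9]
result = nums[0]  # -> result = 17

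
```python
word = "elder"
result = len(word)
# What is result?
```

Trace (tracking result):
word = 'elder'  # -> word = 'elder'
result = len(word)  # -> result = 5

Answer: 5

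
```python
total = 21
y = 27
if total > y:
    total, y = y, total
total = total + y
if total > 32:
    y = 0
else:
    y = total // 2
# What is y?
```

Trace (tracking y):
total = 21  # -> total = 21
y = 27  # -> y = 27
if total > y:  # condition is False
total = total + y  # -> total = 48
if total > 32:  # condition is True
    y = 0  # -> y = 0

Answer: 0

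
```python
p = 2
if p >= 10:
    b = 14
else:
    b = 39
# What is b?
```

Answer: 39

Derivation:
Trace (tracking b):
p = 2  # -> p = 2
if p >= 10:  # condition is False
else:
    b = 39  # -> b = 39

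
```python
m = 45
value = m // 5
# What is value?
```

Trace (tracking value):
m = 45  # -> m = 45
value = m // 5  # -> value = 9

Answer: 9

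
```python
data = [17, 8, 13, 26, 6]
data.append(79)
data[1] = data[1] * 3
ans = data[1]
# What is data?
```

Trace (tracking data):
data = [17, 8, 13, 26, 6]  # -> data = [17, 8, 13, 26, 6]
data.append(79)  # -> data = [17, 8, 13, 26, 6, 79]
data[1] = data[1] * 3  # -> data = [17, 24, 13, 26, 6, 79]
ans = data[1]  # -> ans = 24

Answer: [17, 24, 13, 26, 6, 79]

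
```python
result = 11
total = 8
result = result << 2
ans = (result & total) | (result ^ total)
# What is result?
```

Trace (tracking result):
result = 11  # -> result = 11
total = 8  # -> total = 8
result = result << 2  # -> result = 44
ans = result & total | result ^ total  # -> ans = 44

Answer: 44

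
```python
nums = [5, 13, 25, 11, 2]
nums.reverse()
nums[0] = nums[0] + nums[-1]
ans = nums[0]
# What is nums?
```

Trace (tracking nums):
nums = [5, 13, 25, 11, 2]  # -> nums = [5, 13, 25, 11, 2]
nums.reverse()  # -> nums = [2, 11, 25, 13, 5]
nums[0] = nums[0] + nums[-1]  # -> nums = [7, 11, 25, 13, 5]
ans = nums[0]  # -> ans = 7

Answer: [7, 11, 25, 13, 5]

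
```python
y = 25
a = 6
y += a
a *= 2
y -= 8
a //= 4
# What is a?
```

Trace (tracking a):
y = 25  # -> y = 25
a = 6  # -> a = 6
y += a  # -> y = 31
a *= 2  # -> a = 12
y -= 8  # -> y = 23
a //= 4  # -> a = 3

Answer: 3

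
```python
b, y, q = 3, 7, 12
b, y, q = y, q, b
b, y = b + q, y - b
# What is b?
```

Trace (tracking b):
b, y, q = (3, 7, 12)  # -> b = 3, y = 7, q = 12
b, y, q = (y, q, b)  # -> b = 7, y = 12, q = 3
b, y = (b + q, y - b)  # -> b = 10, y = 5

Answer: 10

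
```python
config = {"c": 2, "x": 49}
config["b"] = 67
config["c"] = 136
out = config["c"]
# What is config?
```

Trace (tracking config):
config = {'c': 2, 'x': 49}  # -> config = {'c': 2, 'x': 49}
config['b'] = 67  # -> config = {'c': 2, 'x': 49, 'b': 67}
config['c'] = 136  # -> config = {'c': 136, 'x': 49, 'b': 67}
out = config['c']  # -> out = 136

Answer: {'c': 136, 'x': 49, 'b': 67}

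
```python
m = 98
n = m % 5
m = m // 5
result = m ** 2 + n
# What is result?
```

Answer: 364

Derivation:
Trace (tracking result):
m = 98  # -> m = 98
n = m % 5  # -> n = 3
m = m // 5  # -> m = 19
result = m ** 2 + n  # -> result = 364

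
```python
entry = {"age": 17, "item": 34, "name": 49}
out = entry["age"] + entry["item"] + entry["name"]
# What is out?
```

Answer: 100

Derivation:
Trace (tracking out):
entry = {'age': 17, 'item': 34, 'name': 49}  # -> entry = {'age': 17, 'item': 34, 'name': 49}
out = entry['age'] + entry['item'] + entry['name']  # -> out = 100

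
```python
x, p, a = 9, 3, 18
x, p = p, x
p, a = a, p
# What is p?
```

Trace (tracking p):
x, p, a = (9, 3, 18)  # -> x = 9, p = 3, a = 18
x, p = (p, x)  # -> x = 3, p = 9
p, a = (a, p)  # -> p = 18, a = 9

Answer: 18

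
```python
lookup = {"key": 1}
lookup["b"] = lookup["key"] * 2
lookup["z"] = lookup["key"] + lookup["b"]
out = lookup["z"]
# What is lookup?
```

Trace (tracking lookup):
lookup = {'key': 1}  # -> lookup = {'key': 1}
lookup['b'] = lookup['key'] * 2  # -> lookup = {'key': 1, 'b': 2}
lookup['z'] = lookup['key'] + lookup['b']  # -> lookup = {'key': 1, 'b': 2, 'z': 3}
out = lookup['z']  # -> out = 3

Answer: {'key': 1, 'b': 2, 'z': 3}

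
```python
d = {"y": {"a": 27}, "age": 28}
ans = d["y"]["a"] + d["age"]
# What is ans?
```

Trace (tracking ans):
d = {'y': {'a': 27}, 'age': 28}  # -> d = {'y': {'a': 27}, 'age': 28}
ans = d['y']['a'] + d['age']  # -> ans = 55

Answer: 55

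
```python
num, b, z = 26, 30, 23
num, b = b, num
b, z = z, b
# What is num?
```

Trace (tracking num):
num, b, z = (26, 30, 23)  # -> num = 26, b = 30, z = 23
num, b = (b, num)  # -> num = 30, b = 26
b, z = (z, b)  # -> b = 23, z = 26

Answer: 30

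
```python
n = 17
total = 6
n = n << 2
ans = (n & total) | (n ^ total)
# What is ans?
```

Trace (tracking ans):
n = 17  # -> n = 17
total = 6  # -> total = 6
n = n << 2  # -> n = 68
ans = n & total | n ^ total  # -> ans = 70

Answer: 70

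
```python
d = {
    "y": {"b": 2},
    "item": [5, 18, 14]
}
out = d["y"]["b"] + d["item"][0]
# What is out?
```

Trace (tracking out):
d = {'y': {'b': 2}, 'item': [5, 18, 14]}  # -> d = {'y': {'b': 2}, 'item': [5, 18, 14]}
out = d['y']['b'] + d['item'][0]  # -> out = 7

Answer: 7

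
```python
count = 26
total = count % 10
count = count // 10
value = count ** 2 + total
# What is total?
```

Trace (tracking total):
count = 26  # -> count = 26
total = count % 10  # -> total = 6
count = count // 10  # -> count = 2
value = count ** 2 + total  # -> value = 10

Answer: 6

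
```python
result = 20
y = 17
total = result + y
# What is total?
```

Answer: 37

Derivation:
Trace (tracking total):
result = 20  # -> result = 20
y = 17  # -> y = 17
total = result + y  # -> total = 37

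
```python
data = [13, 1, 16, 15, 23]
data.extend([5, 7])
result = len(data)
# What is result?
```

Trace (tracking result):
data = [13, 1, 16, 15, 23]  # -> data = [13, 1, 16, 15, 23]
data.extend([5, 7])  # -> data = [13, 1, 16, 15, 23, 5, 7]
result = len(data)  # -> result = 7

Answer: 7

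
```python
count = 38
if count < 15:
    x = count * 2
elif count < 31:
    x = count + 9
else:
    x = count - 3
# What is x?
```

Trace (tracking x):
count = 38  # -> count = 38
if count < 15:  # condition is False
elif count < 31:  # condition is False
else:
    x = count - 3  # -> x = 35

Answer: 35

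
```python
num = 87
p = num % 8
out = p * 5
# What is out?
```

Trace (tracking out):
num = 87  # -> num = 87
p = num % 8  # -> p = 7
out = p * 5  # -> out = 35

Answer: 35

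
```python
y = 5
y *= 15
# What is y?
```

Answer: 75

Derivation:
Trace (tracking y):
y = 5  # -> y = 5
y *= 15  # -> y = 75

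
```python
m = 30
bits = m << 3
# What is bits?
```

Trace (tracking bits):
m = 30  # -> m = 30
bits = m << 3  # -> bits = 240

Answer: 240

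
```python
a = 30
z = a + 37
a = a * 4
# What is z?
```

Trace (tracking z):
a = 30  # -> a = 30
z = a + 37  # -> z = 67
a = a * 4  # -> a = 120

Answer: 67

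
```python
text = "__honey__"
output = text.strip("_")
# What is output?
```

Answer: 'honey'

Derivation:
Trace (tracking output):
text = '__honey__'  # -> text = '__honey__'
output = text.strip('_')  # -> output = 'honey'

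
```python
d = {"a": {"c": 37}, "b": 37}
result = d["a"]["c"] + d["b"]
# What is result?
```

Answer: 74

Derivation:
Trace (tracking result):
d = {'a': {'c': 37}, 'b': 37}  # -> d = {'a': {'c': 37}, 'b': 37}
result = d['a']['c'] + d['b']  # -> result = 74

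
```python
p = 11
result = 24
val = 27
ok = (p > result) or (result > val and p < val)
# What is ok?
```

Answer: False

Derivation:
Trace (tracking ok):
p = 11  # -> p = 11
result = 24  # -> result = 24
val = 27  # -> val = 27
ok = p > result or (result > val and p < val)  # -> ok = False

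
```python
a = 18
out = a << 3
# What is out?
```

Trace (tracking out):
a = 18  # -> a = 18
out = a << 3  # -> out = 144

Answer: 144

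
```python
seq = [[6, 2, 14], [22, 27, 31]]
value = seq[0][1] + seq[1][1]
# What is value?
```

Trace (tracking value):
seq = [[6, 2, 14], [22, 27, 31]]  # -> seq = [[6, 2, 14], [22, 27, 31]]
value = seq[0][1] + seq[1][1]  # -> value = 29

Answer: 29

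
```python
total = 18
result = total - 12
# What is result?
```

Trace (tracking result):
total = 18  # -> total = 18
result = total - 12  # -> result = 6

Answer: 6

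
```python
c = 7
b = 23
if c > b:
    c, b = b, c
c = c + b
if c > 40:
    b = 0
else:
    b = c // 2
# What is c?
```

Trace (tracking c):
c = 7  # -> c = 7
b = 23  # -> b = 23
if c > b:  # condition is False
c = c + b  # -> c = 30
if c > 40:  # condition is False
else:
    b = c // 2  # -> b = 15

Answer: 30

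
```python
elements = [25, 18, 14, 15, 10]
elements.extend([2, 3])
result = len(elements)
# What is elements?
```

Trace (tracking elements):
elements = [25, 18, 14, 15, 10]  # -> elements = [25, 18, 14, 15, 10]
elements.extend([2, 3])  # -> elements = [25, 18, 14, 15, 10, 2, 3]
result = len(elements)  # -> result = 7

Answer: [25, 18, 14, 15, 10, 2, 3]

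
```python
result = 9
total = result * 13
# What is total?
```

Answer: 117

Derivation:
Trace (tracking total):
result = 9  # -> result = 9
total = result * 13  # -> total = 117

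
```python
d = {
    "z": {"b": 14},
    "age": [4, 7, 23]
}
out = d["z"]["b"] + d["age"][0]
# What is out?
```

Answer: 18

Derivation:
Trace (tracking out):
d = {'z': {'b': 14}, 'age': [4, 7, 23]}  # -> d = {'z': {'b': 14}, 'age': [4, 7, 23]}
out = d['z']['b'] + d['age'][0]  # -> out = 18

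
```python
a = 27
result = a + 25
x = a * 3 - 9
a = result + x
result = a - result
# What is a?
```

Answer: 124

Derivation:
Trace (tracking a):
a = 27  # -> a = 27
result = a + 25  # -> result = 52
x = a * 3 - 9  # -> x = 72
a = result + x  # -> a = 124
result = a - result  # -> result = 72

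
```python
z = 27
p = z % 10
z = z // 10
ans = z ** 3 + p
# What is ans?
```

Answer: 15

Derivation:
Trace (tracking ans):
z = 27  # -> z = 27
p = z % 10  # -> p = 7
z = z // 10  # -> z = 2
ans = z ** 3 + p  # -> ans = 15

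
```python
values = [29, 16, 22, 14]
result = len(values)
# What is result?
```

Answer: 4

Derivation:
Trace (tracking result):
values = [29, 16, 22, 14]  # -> values = [29, 16, 22, 14]
result = len(values)  # -> result = 4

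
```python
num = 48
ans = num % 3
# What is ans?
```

Trace (tracking ans):
num = 48  # -> num = 48
ans = num % 3  # -> ans = 0

Answer: 0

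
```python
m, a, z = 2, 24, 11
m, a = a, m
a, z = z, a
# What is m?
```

Trace (tracking m):
m, a, z = (2, 24, 11)  # -> m = 2, a = 24, z = 11
m, a = (a, m)  # -> m = 24, a = 2
a, z = (z, a)  # -> a = 11, z = 2

Answer: 24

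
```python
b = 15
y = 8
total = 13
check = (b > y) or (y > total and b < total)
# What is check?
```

Answer: True

Derivation:
Trace (tracking check):
b = 15  # -> b = 15
y = 8  # -> y = 8
total = 13  # -> total = 13
check = b > y or (y > total and b < total)  # -> check = True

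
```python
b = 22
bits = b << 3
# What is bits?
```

Trace (tracking bits):
b = 22  # -> b = 22
bits = b << 3  # -> bits = 176

Answer: 176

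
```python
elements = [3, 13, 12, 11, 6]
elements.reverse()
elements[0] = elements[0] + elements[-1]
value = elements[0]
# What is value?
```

Trace (tracking value):
elements = [3, 13, 12, 11, 6]  # -> elements = [3, 13, 12, 11, 6]
elements.reverse()  # -> elements = [6, 11, 12, 13, 3]
elements[0] = elements[0] + elements[-1]  # -> elements = [9, 11, 12, 13, 3]
value = elements[0]  # -> value = 9

Answer: 9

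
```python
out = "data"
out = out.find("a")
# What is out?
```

Answer: 1

Derivation:
Trace (tracking out):
out = 'data'  # -> out = 'data'
out = out.find('a')  # -> out = 1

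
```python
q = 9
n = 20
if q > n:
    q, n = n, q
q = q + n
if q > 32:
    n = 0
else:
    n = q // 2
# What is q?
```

Trace (tracking q):
q = 9  # -> q = 9
n = 20  # -> n = 20
if q > n:  # condition is False
q = q + n  # -> q = 29
if q > 32:  # condition is False
else:
    n = q // 2  # -> n = 14

Answer: 29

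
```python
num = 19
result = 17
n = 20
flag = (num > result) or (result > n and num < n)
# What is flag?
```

Trace (tracking flag):
num = 19  # -> num = 19
result = 17  # -> result = 17
n = 20  # -> n = 20
flag = num > result or (result > n and num < n)  # -> flag = True

Answer: True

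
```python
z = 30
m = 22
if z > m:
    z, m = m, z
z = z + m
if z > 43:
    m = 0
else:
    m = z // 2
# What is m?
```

Trace (tracking m):
z = 30  # -> z = 30
m = 22  # -> m = 22
if z > m:  # condition is True
    z, m = (m, z)  # -> z = 22, m = 30
z = z + m  # -> z = 52
if z > 43:  # condition is True
    m = 0  # -> m = 0

Answer: 0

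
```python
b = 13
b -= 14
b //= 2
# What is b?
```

Answer: -1

Derivation:
Trace (tracking b):
b = 13  # -> b = 13
b -= 14  # -> b = -1
b //= 2  # -> b = -1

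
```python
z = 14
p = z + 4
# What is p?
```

Trace (tracking p):
z = 14  # -> z = 14
p = z + 4  # -> p = 18

Answer: 18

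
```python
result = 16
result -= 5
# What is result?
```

Answer: 11

Derivation:
Trace (tracking result):
result = 16  # -> result = 16
result -= 5  # -> result = 11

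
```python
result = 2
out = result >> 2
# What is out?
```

Answer: 0

Derivation:
Trace (tracking out):
result = 2  # -> result = 2
out = result >> 2  # -> out = 0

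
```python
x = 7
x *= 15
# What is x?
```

Answer: 105

Derivation:
Trace (tracking x):
x = 7  # -> x = 7
x *= 15  # -> x = 105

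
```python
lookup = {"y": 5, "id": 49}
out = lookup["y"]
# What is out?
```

Answer: 5

Derivation:
Trace (tracking out):
lookup = {'y': 5, 'id': 49}  # -> lookup = {'y': 5, 'id': 49}
out = lookup['y']  # -> out = 5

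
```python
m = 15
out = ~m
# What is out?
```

Answer: -16

Derivation:
Trace (tracking out):
m = 15  # -> m = 15
out = ~m  # -> out = -16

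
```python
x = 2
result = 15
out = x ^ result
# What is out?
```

Answer: 13

Derivation:
Trace (tracking out):
x = 2  # -> x = 2
result = 15  # -> result = 15
out = x ^ result  # -> out = 13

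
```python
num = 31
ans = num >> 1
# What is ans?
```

Trace (tracking ans):
num = 31  # -> num = 31
ans = num >> 1  # -> ans = 15

Answer: 15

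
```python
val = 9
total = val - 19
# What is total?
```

Answer: -10

Derivation:
Trace (tracking total):
val = 9  # -> val = 9
total = val - 19  # -> total = -10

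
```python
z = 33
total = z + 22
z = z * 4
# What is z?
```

Answer: 132

Derivation:
Trace (tracking z):
z = 33  # -> z = 33
total = z + 22  # -> total = 55
z = z * 4  # -> z = 132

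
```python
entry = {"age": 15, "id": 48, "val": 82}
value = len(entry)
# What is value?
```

Answer: 3

Derivation:
Trace (tracking value):
entry = {'age': 15, 'id': 48, 'val': 82}  # -> entry = {'age': 15, 'id': 48, 'val': 82}
value = len(entry)  # -> value = 3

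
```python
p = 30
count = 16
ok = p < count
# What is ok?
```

Answer: False

Derivation:
Trace (tracking ok):
p = 30  # -> p = 30
count = 16  # -> count = 16
ok = p < count  # -> ok = False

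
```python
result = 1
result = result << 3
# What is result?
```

Answer: 8

Derivation:
Trace (tracking result):
result = 1  # -> result = 1
result = result << 3  # -> result = 8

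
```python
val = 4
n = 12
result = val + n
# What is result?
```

Answer: 16

Derivation:
Trace (tracking result):
val = 4  # -> val = 4
n = 12  # -> n = 12
result = val + n  # -> result = 16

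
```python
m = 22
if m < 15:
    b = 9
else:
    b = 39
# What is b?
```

Answer: 39

Derivation:
Trace (tracking b):
m = 22  # -> m = 22
if m < 15:  # condition is False
else:
    b = 39  # -> b = 39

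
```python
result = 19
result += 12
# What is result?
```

Trace (tracking result):
result = 19  # -> result = 19
result += 12  # -> result = 31

Answer: 31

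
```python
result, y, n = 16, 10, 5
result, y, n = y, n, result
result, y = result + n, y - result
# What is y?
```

Answer: -5

Derivation:
Trace (tracking y):
result, y, n = (16, 10, 5)  # -> result = 16, y = 10, n = 5
result, y, n = (y, n, result)  # -> result = 10, y = 5, n = 16
result, y = (result + n, y - result)  # -> result = 26, y = -5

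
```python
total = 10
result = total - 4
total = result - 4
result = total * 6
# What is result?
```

Trace (tracking result):
total = 10  # -> total = 10
result = total - 4  # -> result = 6
total = result - 4  # -> total = 2
result = total * 6  # -> result = 12

Answer: 12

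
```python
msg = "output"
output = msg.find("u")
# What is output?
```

Trace (tracking output):
msg = 'output'  # -> msg = 'output'
output = msg.find('u')  # -> output = 1

Answer: 1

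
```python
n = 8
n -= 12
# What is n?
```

Trace (tracking n):
n = 8  # -> n = 8
n -= 12  # -> n = -4

Answer: -4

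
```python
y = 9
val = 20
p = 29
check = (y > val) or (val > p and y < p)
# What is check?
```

Trace (tracking check):
y = 9  # -> y = 9
val = 20  # -> val = 20
p = 29  # -> p = 29
check = y > val or (val > p and y < p)  # -> check = False

Answer: False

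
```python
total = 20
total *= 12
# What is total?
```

Answer: 240

Derivation:
Trace (tracking total):
total = 20  # -> total = 20
total *= 12  # -> total = 240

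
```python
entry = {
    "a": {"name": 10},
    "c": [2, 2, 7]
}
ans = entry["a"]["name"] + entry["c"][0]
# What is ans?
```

Trace (tracking ans):
entry = {'a': {'name': 10}, 'c': [2, 2, 7]}  # -> entry = {'a': {'name': 10}, 'c': [2, 2, 7]}
ans = entry['a']['name'] + entry['c'][0]  # -> ans = 12

Answer: 12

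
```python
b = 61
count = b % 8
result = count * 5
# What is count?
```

Answer: 5

Derivation:
Trace (tracking count):
b = 61  # -> b = 61
count = b % 8  # -> count = 5
result = count * 5  # -> result = 25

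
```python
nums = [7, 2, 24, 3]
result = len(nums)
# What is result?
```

Answer: 4

Derivation:
Trace (tracking result):
nums = [7, 2, 24, 3]  # -> nums = [7, 2, 24, 3]
result = len(nums)  # -> result = 4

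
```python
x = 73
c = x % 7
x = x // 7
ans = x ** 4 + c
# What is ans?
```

Answer: 10003

Derivation:
Trace (tracking ans):
x = 73  # -> x = 73
c = x % 7  # -> c = 3
x = x // 7  # -> x = 10
ans = x ** 4 + c  # -> ans = 10003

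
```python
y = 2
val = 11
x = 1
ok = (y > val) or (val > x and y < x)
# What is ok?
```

Trace (tracking ok):
y = 2  # -> y = 2
val = 11  # -> val = 11
x = 1  # -> x = 1
ok = y > val or (val > x and y < x)  # -> ok = False

Answer: False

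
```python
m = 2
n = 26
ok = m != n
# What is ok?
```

Answer: True

Derivation:
Trace (tracking ok):
m = 2  # -> m = 2
n = 26  # -> n = 26
ok = m != n  # -> ok = True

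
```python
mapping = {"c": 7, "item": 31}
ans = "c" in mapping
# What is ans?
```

Answer: True

Derivation:
Trace (tracking ans):
mapping = {'c': 7, 'item': 31}  # -> mapping = {'c': 7, 'item': 31}
ans = 'c' in mapping  # -> ans = True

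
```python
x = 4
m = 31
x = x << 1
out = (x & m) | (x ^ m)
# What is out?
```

Answer: 31

Derivation:
Trace (tracking out):
x = 4  # -> x = 4
m = 31  # -> m = 31
x = x << 1  # -> x = 8
out = x & m | x ^ m  # -> out = 31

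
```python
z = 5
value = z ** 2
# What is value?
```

Trace (tracking value):
z = 5  # -> z = 5
value = z ** 2  # -> value = 25

Answer: 25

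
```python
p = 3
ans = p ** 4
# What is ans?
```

Answer: 81

Derivation:
Trace (tracking ans):
p = 3  # -> p = 3
ans = p ** 4  # -> ans = 81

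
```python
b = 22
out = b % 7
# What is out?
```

Trace (tracking out):
b = 22  # -> b = 22
out = b % 7  # -> out = 1

Answer: 1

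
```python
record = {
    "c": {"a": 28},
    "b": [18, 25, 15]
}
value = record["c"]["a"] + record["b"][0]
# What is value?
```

Answer: 46

Derivation:
Trace (tracking value):
record = {'c': {'a': 28}, 'b': [18, 25, 15]}  # -> record = {'c': {'a': 28}, 'b': [18, 25, 15]}
value = record['c']['a'] + record['b'][0]  # -> value = 46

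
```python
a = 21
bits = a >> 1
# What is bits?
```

Trace (tracking bits):
a = 21  # -> a = 21
bits = a >> 1  # -> bits = 10

Answer: 10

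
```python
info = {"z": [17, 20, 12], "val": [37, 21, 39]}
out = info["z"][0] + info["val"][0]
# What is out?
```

Answer: 54

Derivation:
Trace (tracking out):
info = {'z': [17, 20, 12], 'val': [37, 21, 39]}  # -> info = {'z': [17, 20, 12], 'val': [37, 21, 39]}
out = info['z'][0] + info['val'][0]  # -> out = 54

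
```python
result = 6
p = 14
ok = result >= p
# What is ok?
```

Trace (tracking ok):
result = 6  # -> result = 6
p = 14  # -> p = 14
ok = result >= p  # -> ok = False

Answer: False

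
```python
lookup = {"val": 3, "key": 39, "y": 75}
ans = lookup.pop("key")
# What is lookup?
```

Answer: {'val': 3, 'y': 75}

Derivation:
Trace (tracking lookup):
lookup = {'val': 3, 'key': 39, 'y': 75}  # -> lookup = {'val': 3, 'key': 39, 'y': 75}
ans = lookup.pop('key')  # -> ans = 39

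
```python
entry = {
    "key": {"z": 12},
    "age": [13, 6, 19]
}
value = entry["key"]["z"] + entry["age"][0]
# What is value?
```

Trace (tracking value):
entry = {'key': {'z': 12}, 'age': [13, 6, 19]}  # -> entry = {'key': {'z': 12}, 'age': [13, 6, 19]}
value = entry['key']['z'] + entry['age'][0]  # -> value = 25

Answer: 25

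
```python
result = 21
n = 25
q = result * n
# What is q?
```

Trace (tracking q):
result = 21  # -> result = 21
n = 25  # -> n = 25
q = result * n  # -> q = 525

Answer: 525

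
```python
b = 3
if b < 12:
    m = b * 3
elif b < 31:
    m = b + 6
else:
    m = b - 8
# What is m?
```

Answer: 9

Derivation:
Trace (tracking m):
b = 3  # -> b = 3
if b < 12:  # condition is True
    m = b * 3  # -> m = 9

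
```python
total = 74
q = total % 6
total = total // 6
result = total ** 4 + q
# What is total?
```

Answer: 12

Derivation:
Trace (tracking total):
total = 74  # -> total = 74
q = total % 6  # -> q = 2
total = total // 6  # -> total = 12
result = total ** 4 + q  # -> result = 20738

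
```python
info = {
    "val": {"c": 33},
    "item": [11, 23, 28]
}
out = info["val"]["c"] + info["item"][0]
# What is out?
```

Trace (tracking out):
info = {'val': {'c': 33}, 'item': [11, 23, 28]}  # -> info = {'val': {'c': 33}, 'item': [11, 23, 28]}
out = info['val']['c'] + info['item'][0]  # -> out = 44

Answer: 44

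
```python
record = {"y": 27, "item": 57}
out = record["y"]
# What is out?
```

Trace (tracking out):
record = {'y': 27, 'item': 57}  # -> record = {'y': 27, 'item': 57}
out = record['y']  # -> out = 27

Answer: 27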